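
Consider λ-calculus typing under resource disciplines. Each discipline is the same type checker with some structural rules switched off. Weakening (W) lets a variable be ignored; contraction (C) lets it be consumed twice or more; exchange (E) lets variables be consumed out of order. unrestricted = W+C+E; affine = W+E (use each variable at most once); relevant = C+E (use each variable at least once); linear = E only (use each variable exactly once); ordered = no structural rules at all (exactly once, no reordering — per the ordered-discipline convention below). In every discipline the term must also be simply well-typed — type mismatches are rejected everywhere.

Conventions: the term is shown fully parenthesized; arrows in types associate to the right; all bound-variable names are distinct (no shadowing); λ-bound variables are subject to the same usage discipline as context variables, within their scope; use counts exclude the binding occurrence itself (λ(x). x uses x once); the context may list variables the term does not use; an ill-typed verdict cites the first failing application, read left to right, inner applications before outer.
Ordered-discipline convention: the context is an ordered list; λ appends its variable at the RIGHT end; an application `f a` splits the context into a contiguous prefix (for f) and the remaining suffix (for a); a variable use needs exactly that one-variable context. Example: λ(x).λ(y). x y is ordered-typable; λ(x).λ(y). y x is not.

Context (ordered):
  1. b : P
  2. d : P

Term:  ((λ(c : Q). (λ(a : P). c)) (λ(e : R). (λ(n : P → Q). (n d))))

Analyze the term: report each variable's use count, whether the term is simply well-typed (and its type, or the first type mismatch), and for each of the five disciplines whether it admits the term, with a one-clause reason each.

usage: b=0, d=1, c (bound)=1, a (bound)=0, e (bound)=0, n (bound)=1
uses in reading order: c, n, d
typing: ill-typed: an application expects Q but receives R → (P → Q) → Q
ordered: ✗, the type mismatch rejects it
linear: ✗, not simply typable
affine: ✗, fails simple typing
relevant: ✗, a type mismatch blocks all five
unrestricted: ✗, the type mismatch rejects it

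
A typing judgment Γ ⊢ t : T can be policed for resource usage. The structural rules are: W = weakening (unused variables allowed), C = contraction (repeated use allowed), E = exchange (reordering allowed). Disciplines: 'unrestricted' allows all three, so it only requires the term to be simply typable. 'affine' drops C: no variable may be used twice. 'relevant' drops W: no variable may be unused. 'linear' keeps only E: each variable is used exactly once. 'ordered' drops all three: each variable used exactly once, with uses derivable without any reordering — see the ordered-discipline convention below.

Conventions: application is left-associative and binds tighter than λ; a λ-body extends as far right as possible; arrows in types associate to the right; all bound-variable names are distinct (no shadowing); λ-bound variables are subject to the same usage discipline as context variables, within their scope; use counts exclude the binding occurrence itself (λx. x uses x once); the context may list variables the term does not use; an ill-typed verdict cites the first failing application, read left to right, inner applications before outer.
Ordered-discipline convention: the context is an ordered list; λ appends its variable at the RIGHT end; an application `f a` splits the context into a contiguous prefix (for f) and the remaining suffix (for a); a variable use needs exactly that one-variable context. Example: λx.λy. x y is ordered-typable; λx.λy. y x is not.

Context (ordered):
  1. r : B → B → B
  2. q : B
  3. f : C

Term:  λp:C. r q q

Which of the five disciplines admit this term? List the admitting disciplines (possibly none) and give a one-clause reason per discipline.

admitting disciplines: unrestricted
usage: r ×1, q ×2, f ×0, p [bound] ×0
use order (left to right): r, q, q
typing: ✓ — C → B
ordered ✗ (repeated use of q ×2; unused: f, p — weakening required)
linear ✗ (repeated use of q ×2; unused: f, p — weakening required)
affine ✗ (repeated use of q ×2)
relevant ✗ (unused: f, p — weakening required)
unrestricted ✓ (typability at C → B is all that's needed)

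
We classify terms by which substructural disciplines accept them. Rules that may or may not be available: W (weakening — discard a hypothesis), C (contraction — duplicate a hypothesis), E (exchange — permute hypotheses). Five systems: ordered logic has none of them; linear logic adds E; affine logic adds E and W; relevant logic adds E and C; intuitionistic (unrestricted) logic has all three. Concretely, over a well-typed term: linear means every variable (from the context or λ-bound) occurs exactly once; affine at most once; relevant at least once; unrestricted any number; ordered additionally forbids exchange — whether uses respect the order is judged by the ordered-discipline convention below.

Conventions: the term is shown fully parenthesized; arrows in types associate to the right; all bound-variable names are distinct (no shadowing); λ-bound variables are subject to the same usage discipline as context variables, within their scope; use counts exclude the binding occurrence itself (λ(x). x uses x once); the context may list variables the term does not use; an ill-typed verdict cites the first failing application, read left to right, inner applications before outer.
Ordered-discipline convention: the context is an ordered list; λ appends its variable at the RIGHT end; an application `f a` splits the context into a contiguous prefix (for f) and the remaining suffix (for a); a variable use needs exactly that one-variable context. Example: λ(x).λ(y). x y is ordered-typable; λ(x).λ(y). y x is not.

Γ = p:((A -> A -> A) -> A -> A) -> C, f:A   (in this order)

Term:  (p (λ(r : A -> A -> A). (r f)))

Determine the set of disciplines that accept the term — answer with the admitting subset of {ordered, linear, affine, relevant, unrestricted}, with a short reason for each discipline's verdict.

admitted in: linear, affine, relevant, unrestricted
use counts: p: 1×, f: 1×, r (λ-bound): 1×
uses in reading order: p, r, f
typing: well-typed — term : C
ordered: ✗, use order p, r, f needs exchange
linear: ✓, p, f, r: one use apiece
affine: ✓, no duplicate uses among p, f, r
relevant: ✓, at least one use each (p, f, r)
unrestricted: ✓, type-checks (C) and nothing is barred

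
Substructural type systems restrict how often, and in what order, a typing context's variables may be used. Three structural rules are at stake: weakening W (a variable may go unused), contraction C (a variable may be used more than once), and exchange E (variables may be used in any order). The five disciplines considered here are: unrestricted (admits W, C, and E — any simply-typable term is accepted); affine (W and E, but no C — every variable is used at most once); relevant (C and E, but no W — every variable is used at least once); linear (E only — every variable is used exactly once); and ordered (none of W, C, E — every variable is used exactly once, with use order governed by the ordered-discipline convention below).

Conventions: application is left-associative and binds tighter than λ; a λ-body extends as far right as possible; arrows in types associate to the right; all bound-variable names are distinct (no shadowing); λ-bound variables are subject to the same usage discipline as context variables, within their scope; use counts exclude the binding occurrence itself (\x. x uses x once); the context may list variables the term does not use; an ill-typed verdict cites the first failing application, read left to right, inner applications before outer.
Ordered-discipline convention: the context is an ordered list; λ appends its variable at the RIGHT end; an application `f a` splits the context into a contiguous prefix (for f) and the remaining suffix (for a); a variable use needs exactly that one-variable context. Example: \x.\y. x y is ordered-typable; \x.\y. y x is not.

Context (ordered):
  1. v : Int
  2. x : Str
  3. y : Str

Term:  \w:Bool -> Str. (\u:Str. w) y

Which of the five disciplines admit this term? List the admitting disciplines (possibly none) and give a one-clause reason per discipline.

admitting disciplines: affine, unrestricted
counts: v ×0; x ×0; y ×1; w [bound] ×1; u [bound] ×0
use order (left to right): w, y
typing: ✓ — (Bool -> Str) -> Bool -> Str
ordered ✗ (needs weakening: v, x, u unused)
linear ✗ (needs weakening: v, x, u unused)
affine ✓ (none of v, x, y, w, u used more than once)
relevant ✗ (needs weakening: v, x, u unused)
unrestricted ✓ (well-typed at (Bool -> Str) -> Bool -> Str; no restrictions here)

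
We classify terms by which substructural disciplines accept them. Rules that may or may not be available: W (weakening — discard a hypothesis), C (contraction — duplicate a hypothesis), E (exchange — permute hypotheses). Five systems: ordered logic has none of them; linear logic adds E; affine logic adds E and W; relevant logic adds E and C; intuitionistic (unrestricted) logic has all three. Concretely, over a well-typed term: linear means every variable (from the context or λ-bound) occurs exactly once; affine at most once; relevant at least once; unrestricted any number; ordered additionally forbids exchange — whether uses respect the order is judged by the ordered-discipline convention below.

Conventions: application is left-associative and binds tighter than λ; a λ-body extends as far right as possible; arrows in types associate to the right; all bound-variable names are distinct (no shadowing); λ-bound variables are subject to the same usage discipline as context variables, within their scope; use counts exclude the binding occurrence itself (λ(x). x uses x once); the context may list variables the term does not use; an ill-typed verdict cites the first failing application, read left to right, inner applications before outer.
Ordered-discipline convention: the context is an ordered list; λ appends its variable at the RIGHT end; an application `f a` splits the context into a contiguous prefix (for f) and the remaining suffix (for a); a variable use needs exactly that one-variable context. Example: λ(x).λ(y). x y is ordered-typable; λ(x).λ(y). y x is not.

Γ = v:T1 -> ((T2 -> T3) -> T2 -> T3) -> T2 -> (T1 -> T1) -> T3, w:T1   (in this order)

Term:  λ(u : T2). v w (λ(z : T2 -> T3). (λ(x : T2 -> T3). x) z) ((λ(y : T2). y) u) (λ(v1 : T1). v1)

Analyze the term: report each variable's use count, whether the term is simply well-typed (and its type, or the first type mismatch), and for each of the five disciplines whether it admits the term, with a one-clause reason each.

variable uses: v=1; w=1; u [bound]=1; z [bound]=1; x [bound]=1; y [bound]=1; v1 [bound]=1
order of uses: v, w, x, z, y, u, v1
typing: ✓ — T2 -> T3
ordered: ✓, one use each (v, w, u, z, x, y, v1); ordered split holds
linear: ✓, each of v, w, u, z, x, y, v1 used exactly once
affine: ✓, no duplicate uses among v, w, u, z, x, y, v1
relevant: ✓, every one of v, w, u, z, x, y, v1 appears
unrestricted: ✓, simply typable at T2 -> T3; W, C, E all held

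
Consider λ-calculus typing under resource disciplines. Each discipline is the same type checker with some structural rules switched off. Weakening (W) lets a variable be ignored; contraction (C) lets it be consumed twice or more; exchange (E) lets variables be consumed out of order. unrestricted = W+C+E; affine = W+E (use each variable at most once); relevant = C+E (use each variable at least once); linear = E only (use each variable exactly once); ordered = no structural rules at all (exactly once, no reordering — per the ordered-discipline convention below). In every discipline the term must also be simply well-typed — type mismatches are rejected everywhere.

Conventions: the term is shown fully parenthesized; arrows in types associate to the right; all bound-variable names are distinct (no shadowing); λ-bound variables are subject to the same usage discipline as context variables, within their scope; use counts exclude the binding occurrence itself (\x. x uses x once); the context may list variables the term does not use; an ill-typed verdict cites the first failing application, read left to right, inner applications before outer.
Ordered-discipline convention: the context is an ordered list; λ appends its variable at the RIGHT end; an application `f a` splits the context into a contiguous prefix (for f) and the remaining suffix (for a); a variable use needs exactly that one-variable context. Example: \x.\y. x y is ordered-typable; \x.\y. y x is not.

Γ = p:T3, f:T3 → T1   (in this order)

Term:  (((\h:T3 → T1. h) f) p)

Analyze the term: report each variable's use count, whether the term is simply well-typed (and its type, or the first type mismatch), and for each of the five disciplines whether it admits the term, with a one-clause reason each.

counts: p=1; f=1; h [bound]=1
use order (left to right): h, f, p
typing: ✓ — T1
ordered ✗ (no ordered split (uses run h, f, p))
linear ✓ (each of p, f, h used exactly once)
affine ✓ (no duplicate uses among p, f, h)
relevant ✓ (p, f, h: all used, weakening unneeded)
unrestricted ✓ (simply typable at T1; W, C, E all held)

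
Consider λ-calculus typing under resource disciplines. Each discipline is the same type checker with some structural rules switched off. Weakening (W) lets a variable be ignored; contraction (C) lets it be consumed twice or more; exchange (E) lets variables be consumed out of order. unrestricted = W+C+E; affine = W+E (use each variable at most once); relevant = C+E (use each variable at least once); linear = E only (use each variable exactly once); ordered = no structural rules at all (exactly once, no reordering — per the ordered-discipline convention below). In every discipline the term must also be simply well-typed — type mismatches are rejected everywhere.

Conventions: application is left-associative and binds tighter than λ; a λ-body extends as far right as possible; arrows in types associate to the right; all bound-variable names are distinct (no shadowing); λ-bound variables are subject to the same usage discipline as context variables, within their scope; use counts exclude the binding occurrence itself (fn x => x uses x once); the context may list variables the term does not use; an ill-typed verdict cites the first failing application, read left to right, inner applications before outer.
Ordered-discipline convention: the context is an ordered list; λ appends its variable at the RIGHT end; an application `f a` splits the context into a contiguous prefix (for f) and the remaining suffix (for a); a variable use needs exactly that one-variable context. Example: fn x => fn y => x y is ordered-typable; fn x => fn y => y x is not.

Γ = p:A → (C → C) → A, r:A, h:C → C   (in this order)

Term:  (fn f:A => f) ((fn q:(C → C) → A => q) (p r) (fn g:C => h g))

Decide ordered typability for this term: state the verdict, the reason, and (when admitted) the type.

yes — p, r, h, f, q, g once each; derivable with no W/C/E; term : A
counts: p: 1; r: 1; h: 1; f (bound): 1; q (bound): 1; g (bound): 1
use order (left to right): f, q, p, r, h, g
typing: ✓ — A
per-discipline verdicts: ordered ✓; linear ✓; affine ✓; relevant ✓; unrestricted ✓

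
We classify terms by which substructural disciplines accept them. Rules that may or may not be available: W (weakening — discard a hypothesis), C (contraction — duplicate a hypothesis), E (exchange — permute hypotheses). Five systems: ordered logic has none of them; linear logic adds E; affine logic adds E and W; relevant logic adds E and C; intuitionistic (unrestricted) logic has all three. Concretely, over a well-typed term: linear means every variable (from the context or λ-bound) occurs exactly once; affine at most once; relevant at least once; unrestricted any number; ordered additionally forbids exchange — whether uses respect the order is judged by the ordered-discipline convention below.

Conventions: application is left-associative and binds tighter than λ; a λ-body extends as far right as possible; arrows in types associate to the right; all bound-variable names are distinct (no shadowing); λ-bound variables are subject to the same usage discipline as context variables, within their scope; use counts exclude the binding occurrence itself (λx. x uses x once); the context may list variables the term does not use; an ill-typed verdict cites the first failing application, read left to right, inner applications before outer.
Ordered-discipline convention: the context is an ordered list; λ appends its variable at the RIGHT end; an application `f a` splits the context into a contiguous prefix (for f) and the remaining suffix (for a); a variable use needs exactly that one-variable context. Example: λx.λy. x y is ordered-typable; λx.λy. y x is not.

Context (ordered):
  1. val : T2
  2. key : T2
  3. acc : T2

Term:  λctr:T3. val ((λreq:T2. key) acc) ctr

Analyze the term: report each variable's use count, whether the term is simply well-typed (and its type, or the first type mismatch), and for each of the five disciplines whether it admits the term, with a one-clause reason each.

use counts: val=1; key=1; acc=1; ctr (λ-bound)=1; req (λ-bound)=0
use order (left to right): val, key, acc, ctr
typing: ill-typed: non-function type T2 applied to an argument
ordered: ✗, a type mismatch blocks all five
linear: ✗, the type mismatch rejects it
affine: ✗, not simply typable
relevant: ✗, fails simple typing
unrestricted: ✗, a type mismatch blocks all five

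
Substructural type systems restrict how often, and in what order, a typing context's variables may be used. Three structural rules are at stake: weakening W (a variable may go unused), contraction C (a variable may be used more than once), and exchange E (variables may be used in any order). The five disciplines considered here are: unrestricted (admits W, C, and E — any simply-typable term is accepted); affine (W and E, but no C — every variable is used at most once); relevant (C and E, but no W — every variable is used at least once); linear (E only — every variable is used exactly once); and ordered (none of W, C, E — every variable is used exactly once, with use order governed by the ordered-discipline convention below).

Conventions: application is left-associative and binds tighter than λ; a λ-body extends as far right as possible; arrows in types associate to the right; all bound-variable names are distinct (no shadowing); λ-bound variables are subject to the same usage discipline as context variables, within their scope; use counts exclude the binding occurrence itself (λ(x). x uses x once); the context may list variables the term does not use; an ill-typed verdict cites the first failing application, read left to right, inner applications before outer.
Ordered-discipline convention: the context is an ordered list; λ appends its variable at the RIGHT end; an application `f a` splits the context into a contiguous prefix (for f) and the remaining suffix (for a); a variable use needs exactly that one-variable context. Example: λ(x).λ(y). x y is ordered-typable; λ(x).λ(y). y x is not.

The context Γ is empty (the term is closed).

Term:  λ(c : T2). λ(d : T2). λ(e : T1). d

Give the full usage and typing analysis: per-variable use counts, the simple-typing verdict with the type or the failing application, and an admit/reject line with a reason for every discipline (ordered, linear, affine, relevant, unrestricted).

variable uses: c [bound]: 0×, d [bound]: 1×, e [bound]: 0×
use order (left to right): d
typing: well-typed — term : T2 → T2 → T1 → T2
ordered ✗ (c, e left unused)
linear ✗ (c, e left unused)
affine ✓ (at most one use each (c, d, e))
relevant ✗ (c, e left unused)
unrestricted ✓ (simply typable at T2 → T2 → T1 → T2; W, C, E all held)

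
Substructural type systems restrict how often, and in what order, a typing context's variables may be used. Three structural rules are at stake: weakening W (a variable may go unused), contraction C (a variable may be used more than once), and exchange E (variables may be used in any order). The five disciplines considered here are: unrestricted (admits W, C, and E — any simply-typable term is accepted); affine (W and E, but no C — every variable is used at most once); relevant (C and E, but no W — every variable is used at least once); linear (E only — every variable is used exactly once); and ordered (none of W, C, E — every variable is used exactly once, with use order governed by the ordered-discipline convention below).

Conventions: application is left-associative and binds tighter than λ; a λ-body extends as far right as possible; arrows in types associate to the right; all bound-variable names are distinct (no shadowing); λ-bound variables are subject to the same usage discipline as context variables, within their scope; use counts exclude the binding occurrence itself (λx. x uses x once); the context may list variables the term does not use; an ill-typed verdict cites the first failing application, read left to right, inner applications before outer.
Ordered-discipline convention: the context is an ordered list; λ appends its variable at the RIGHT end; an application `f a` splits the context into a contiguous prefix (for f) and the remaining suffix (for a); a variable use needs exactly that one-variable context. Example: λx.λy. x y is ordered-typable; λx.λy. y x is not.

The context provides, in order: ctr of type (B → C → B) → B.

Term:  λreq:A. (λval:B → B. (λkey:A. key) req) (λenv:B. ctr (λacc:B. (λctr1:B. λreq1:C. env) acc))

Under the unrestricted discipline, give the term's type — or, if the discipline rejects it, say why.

term : A → A
variable uses: ctr ×1, req [bound] ×1, val [bound] ×0, key [bound] ×1, env [bound] ×1, acc [bound] ×1, ctr1 [bound] ×0, req1 [bound] ×0
order of uses: key, req, ctr, env, acc
typing: well-typed at A → A
all disciplines: ordered ✗; linear ✗; affine ✓; relevant ✗; unrestricted ✓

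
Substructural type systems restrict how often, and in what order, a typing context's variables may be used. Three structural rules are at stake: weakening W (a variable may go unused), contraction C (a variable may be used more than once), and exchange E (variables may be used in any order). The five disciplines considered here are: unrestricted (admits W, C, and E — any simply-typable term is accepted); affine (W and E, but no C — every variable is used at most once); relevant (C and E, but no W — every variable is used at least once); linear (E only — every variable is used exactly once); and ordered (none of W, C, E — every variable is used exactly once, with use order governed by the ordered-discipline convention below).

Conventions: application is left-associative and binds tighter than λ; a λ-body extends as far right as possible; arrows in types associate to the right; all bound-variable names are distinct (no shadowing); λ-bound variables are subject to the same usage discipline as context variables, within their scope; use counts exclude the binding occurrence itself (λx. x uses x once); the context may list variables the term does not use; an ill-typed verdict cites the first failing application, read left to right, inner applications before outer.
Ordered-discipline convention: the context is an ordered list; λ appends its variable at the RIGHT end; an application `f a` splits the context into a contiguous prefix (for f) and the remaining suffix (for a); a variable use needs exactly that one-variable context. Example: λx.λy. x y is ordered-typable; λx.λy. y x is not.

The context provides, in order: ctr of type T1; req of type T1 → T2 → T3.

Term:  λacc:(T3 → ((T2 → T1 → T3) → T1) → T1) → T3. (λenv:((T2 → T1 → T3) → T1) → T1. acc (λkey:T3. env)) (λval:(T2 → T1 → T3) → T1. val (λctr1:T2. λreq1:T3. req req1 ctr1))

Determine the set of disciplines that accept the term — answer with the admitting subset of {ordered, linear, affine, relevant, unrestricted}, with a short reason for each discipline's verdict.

accepted by: none
counts: ctr ×0, req ×1, acc (bound) ×1, env (bound) ×1, key (bound) ×0, val (bound) ×1, ctr1 (bound) ×1, req1 (bound) ×1
order of uses: acc, env, val, req, req1, ctr1
typing: ill-typed: a function awaiting T1 gets T3
ordered ✗ (fails simple typing)
linear ✗ (a type mismatch blocks all five)
affine ✗ (the type mismatch rejects it)
relevant ✗ (not simply typable)
unrestricted ✗ (fails simple typing)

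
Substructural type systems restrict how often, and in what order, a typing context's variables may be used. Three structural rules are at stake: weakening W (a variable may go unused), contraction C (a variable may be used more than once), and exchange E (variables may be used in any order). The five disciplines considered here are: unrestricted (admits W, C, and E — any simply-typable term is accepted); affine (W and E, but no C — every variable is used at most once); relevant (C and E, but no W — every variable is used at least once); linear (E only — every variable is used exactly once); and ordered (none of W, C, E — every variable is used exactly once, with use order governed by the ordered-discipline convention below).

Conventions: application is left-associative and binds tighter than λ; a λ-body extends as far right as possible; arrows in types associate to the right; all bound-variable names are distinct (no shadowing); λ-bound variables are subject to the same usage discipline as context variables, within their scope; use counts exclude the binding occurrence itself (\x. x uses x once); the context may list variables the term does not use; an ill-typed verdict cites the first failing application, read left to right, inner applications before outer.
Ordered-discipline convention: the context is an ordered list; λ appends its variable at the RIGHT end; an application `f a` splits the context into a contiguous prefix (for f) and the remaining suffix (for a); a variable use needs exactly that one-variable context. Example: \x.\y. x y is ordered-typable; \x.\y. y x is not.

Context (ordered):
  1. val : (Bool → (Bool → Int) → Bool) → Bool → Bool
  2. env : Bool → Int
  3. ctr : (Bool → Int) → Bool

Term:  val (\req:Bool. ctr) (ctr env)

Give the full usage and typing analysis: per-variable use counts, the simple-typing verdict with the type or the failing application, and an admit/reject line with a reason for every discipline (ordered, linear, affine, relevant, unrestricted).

variable uses: val: 1; env: 1; ctr: 2; req [bound]: 0
left-to-right use order: val, ctr, ctr, env
typing: ✓ — Bool
ordered: ✗, uses contraction: ctr ×2; req left unused
linear: ✗, uses contraction: ctr ×2; req left unused
affine: ✗, uses contraction: ctr ×2
relevant: ✗, req left unused
unrestricted: ✓, typability at Bool is all that's needed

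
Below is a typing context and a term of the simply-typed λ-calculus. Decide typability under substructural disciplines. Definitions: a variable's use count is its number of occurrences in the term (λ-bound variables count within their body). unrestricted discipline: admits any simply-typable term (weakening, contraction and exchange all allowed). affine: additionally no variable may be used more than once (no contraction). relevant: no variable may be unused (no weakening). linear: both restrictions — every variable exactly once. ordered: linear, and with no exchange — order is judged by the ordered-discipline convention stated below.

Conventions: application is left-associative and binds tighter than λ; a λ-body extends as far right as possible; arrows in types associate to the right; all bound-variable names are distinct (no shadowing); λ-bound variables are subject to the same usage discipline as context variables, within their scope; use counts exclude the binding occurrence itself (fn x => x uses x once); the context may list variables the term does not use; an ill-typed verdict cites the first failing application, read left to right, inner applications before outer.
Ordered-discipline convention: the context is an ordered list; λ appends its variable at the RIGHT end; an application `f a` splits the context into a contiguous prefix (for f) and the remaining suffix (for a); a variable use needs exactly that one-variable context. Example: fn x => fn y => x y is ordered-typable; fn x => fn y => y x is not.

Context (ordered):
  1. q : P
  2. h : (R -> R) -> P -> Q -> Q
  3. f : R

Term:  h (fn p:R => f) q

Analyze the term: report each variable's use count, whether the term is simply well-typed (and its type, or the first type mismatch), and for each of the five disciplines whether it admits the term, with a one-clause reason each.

counts: q ×1; h ×1; f ×1; p (bound) ×0
use order (left to right): h, f, q
typing: well-typed at Q -> Q
ordered: ✗ — needs weakening: p unused
linear: ✗ — needs weakening: p unused
affine: ✓ — none of q, h, f, p used more than once
relevant: ✗ — needs weakening: p unused
unrestricted: ✓ — well-typed at Q -> Q; no restrictions here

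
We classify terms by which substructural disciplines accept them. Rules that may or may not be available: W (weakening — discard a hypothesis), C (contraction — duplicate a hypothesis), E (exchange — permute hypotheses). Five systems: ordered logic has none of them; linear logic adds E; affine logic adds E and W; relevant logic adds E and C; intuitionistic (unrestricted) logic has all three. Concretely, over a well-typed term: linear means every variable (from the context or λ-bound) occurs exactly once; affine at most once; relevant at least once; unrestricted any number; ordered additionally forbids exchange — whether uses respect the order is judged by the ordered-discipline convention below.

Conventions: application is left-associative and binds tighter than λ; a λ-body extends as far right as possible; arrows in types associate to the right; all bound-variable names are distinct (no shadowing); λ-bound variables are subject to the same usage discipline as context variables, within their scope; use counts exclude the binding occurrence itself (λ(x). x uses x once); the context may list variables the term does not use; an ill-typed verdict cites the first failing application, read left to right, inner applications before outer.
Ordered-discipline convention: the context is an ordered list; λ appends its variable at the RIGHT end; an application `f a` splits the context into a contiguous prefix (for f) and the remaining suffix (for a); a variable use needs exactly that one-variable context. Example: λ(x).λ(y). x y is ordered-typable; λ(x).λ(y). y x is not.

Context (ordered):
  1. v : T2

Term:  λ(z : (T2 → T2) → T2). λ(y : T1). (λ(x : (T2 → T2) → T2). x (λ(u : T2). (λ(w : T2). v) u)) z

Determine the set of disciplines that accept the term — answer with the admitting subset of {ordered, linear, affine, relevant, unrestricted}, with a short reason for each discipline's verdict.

admitted by: affine, unrestricted
counts: v=1; z [bound]=1; y [bound]=0; x [bound]=1; u [bound]=1; w [bound]=0
order of uses: x, v, u, z
typing: the term checks, with type ((T2 → T2) → T2) → T1 → T2
ordered: ✗ — y, w left unused
linear: ✗ — y, w left unused
affine: ✓ — none of v, z, y, x, u, w used more than once
relevant: ✗ — y, w left unused
unrestricted: ✓ — typability at ((T2 → T2) → T2) → T1 → T2 is all that's needed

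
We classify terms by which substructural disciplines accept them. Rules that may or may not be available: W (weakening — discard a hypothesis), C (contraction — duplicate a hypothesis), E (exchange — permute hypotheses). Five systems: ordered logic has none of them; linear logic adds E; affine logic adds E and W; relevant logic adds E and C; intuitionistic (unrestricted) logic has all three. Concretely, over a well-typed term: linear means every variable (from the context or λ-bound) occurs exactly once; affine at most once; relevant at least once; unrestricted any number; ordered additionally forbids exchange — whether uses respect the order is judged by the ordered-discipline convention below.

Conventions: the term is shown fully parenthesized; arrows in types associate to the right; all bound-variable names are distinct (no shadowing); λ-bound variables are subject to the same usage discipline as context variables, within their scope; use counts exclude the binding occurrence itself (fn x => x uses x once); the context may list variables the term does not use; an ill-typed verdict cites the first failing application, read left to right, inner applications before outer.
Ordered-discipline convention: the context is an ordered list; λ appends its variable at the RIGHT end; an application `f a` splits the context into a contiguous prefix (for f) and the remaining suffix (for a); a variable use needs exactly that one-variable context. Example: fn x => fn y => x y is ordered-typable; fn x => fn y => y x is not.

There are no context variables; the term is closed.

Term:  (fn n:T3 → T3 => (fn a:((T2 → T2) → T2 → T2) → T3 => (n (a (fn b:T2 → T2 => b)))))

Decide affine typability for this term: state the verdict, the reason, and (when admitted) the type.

yes — no duplicate uses among n, a, b; term : (T3 → T3) → (((T2 → T2) → T2 → T2) → T3) → T3
counts: n [bound]: 1; a [bound]: 1; b [bound]: 1
left-to-right use order: n, a, b
typing: well-typed — term : (T3 → T3) → (((T2 → T2) → T2 → T2) → T3) → T3
per-discipline verdicts: ordered ✓; linear ✓; affine ✓; relevant ✓; unrestricted ✓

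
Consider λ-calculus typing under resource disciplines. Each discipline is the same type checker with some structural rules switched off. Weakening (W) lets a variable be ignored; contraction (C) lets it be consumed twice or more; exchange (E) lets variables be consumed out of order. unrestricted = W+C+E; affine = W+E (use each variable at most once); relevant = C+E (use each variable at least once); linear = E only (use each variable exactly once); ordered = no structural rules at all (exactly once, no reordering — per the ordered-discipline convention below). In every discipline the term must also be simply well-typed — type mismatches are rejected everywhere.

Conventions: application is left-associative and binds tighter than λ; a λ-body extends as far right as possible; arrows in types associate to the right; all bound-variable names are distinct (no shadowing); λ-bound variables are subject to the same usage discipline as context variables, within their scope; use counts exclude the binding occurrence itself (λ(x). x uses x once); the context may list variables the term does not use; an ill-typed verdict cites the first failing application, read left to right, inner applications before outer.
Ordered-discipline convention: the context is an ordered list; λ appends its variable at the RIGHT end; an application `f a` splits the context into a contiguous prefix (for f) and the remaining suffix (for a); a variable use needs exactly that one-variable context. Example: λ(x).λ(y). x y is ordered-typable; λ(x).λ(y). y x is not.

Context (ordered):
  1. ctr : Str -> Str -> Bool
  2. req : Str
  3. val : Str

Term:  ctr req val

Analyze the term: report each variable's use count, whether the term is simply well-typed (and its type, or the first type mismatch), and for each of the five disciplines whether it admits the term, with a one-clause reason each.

counts: ctr ×1, req ×1, val ×1
left-to-right use order: ctr, req, val
typing: the term checks, with type Bool
ordered: ✓ — one use each (ctr, req, val); ordered split holds
linear: ✓ — each of ctr, req, val used exactly once
affine: ✓ — at most one use each (ctr, req, val)
relevant: ✓ — ctr, req, val: all used, weakening unneeded
unrestricted: ✓ — typability at Bool is all that's needed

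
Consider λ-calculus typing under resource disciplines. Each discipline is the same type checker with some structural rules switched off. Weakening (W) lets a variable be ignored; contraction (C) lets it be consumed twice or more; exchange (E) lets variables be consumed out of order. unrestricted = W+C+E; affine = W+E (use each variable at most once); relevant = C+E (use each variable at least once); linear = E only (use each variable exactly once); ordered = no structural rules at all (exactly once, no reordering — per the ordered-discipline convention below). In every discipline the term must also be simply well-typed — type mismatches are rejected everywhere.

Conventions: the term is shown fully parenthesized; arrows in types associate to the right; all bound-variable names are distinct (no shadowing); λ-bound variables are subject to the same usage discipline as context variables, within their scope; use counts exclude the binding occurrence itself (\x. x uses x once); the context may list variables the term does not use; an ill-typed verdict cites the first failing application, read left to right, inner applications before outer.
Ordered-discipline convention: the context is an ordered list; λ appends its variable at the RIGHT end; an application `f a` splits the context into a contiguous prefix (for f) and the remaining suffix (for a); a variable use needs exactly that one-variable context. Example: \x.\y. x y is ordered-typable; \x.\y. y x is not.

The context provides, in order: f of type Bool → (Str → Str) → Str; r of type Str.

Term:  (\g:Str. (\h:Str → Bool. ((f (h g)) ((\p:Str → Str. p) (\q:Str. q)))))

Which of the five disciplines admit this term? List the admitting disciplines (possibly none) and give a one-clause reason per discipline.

admitting disciplines: affine, unrestricted
variable uses: f=1; r=0; g [bound]=1; h [bound]=1; p [bound]=1; q [bound]=1
order of uses: f, h, g, p, q
typing: the term checks, with type Str → (Str → Bool) → Str
ordered: ✗ — r left unused
linear: ✗ — r left unused
affine: ✓ — none of f, r, g, h, p, q used more than once
relevant: ✗ — r left unused
unrestricted: ✓ — well-typed at Str → (Str → Bool) → Str; no restrictions here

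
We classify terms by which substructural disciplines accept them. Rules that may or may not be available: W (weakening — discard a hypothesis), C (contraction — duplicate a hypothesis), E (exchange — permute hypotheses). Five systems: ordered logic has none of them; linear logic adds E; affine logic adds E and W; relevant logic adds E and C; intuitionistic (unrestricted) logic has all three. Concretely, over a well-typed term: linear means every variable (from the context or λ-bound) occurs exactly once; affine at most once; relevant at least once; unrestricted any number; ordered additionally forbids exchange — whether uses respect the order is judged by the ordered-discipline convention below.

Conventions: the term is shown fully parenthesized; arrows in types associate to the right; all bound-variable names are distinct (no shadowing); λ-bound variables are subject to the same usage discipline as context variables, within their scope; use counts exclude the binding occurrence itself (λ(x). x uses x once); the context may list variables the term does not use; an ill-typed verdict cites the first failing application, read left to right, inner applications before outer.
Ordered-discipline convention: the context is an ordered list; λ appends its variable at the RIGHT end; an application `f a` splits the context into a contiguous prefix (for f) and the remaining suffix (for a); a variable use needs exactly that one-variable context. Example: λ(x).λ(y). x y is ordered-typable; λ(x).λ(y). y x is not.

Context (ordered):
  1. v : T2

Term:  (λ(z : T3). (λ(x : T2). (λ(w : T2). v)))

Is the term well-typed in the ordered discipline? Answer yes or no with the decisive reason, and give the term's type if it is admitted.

no — z, x, w left unused
counts: v=1; z (λ-bound)=0; x (λ-bound)=0; w (λ-bound)=0
uses in reading order: v
typing: ✓ — T3 → T2 → T2 → T2
summary: ordered ✗ | linear ✗ | affine ✓ | relevant ✗ | unrestricted ✓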